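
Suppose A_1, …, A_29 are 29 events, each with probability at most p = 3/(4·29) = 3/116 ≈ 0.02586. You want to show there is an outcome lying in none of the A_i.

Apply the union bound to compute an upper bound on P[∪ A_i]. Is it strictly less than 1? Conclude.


Union bound: P[∪_{i=1}^{29} A_i] ≤ Σ_i P[A_i] ≤ 29·p = 29·(3/116) = 3/4.
Numerically: 3/4 ≈ 0.75000.
Is 3/4 < 1? YES.
Since P[∪ A_i] ≤ 3/4 < 1, the complement has P[∩ A_i^c] ≥ 1 − 3/4 = 1/4 > 0, so some outcome avoids every A_i.

29·p = 3/4 ≈ 0.75000; existence CERTIFIED by the union bound.


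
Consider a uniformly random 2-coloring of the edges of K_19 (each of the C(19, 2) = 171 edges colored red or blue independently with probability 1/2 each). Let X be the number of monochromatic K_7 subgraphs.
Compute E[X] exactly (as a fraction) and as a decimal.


Let X = Σ_S X_S over the C(19, 7) = 50388 subsets S of size 7, where X_S = 1 if the K_7 on S is monochromatic.
For a fixed S, the K_7 on S has C(7, 2) = 21 edges. P[all 21 edges red] = (1/2)^21, and likewise for blue, so P[monochromatic] = 2·(1/2)^21 = 2^{1 − 21} = 1/1048576.
By linearity of expectation: E[X] = C(19, 7) · 2^{1 − 21} = 50388 · 1/1048576 = 12597/262144.
Numerically: E[X] ≈ 0.04805.

E[X] = C(19,7)·2^(1−C(7,2)) = 12597/262144 ≈ 0.04805.


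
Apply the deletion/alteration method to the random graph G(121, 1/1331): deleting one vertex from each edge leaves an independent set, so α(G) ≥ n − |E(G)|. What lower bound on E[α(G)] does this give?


E[|E(G)|] = C(121, 2)·p = 7260 · (1/1331) = 60/11.
E[α(G)] ≥ n − E[|E(G)|] = 121 − 60/11 = 1271/11.
Numerically: ≈ 115.5455.
(This is only a lower bound; the true E[α(G)] may be larger.)

E[α(G)] ≥ 1271/11 ≈ 115.5455.


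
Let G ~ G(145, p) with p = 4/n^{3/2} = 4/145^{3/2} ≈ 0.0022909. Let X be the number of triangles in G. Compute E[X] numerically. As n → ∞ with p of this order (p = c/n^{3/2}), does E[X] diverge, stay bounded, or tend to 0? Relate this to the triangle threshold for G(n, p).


Number of potential triangles: C(145, 3) = 497640.
Each occurs with probability p³ ≈ (0.0022909)³ ≈ 1.2023308e-08.
By linearity: E[X] = C(145, 3)·p³ ≈ 497640 · 1.2023308e-08 ≈ 0.00598.
Since α = 3/2 > 1, p = c/n^{3/2} = o(1/n) is below the triangle threshold p ~ 1/n. Asymptotically E[X] ~ (c³/6)·n^{3(1−α)} = (4³/6)·n^{-1.5} → 0, so by Markov's inequality G has no triangles w.h.p.

E[X] ≈ 0.00598; in regime p = Θ(1/n^{3/2}) E[X] tends to 0 (below the triangle threshold p ~ 1/n).


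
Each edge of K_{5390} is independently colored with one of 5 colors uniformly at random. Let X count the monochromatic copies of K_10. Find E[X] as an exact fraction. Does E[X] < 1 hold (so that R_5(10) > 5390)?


E[X] = C(5390, 10) · 5^{1 − 45} = 5655833965919099070255434039753 · 5^{−44} = 5655833965919099070255434039753/5684341886080801486968994140625.
As a reduced fraction: E[X] = 5655833965919099070255434039753/5684341886080801486968994140625 ≈ 0.9950.
Is E[X] < 1? YES.
Since E[X] < 1, there exists a 5-coloring of K_{5390} with no monochromatic K_10; hence R_5(10) > 5390.

E[X] = 5655833965919099070255434039753/5684341886080801486968994140625 ≈ 0.9950; E[X] < 1, so R_5(10) > 5390.


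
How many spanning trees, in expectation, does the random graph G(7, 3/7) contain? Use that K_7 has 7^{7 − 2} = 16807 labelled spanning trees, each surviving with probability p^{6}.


K_7 has 7^{7 − 2} = 16807 labelled spanning trees.
For each such spanning tree H, let X_H = 1 if all 6 edges of H are present in G. Then P[X_H = 1] = p^{6} = (3/7)^{6} = 729/117649.
By linearity: E[X] = Σ_H E[X_H] = 16807 · p^{6} = 16807 · 729/117649 = 729/7.
Numerically: E[X] ≈ 104.14.

E[X] = 16807 · (3/7)^{6} = 729/7 ≈ 104.14.


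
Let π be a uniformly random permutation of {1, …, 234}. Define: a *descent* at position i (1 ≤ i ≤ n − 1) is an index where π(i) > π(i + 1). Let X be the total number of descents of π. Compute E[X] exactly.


Write X = Σ X_I over i = 1, …, 233, with X_I the indicator of one descent.
There are 233 indicators.
For each fixed i, the pair (π(i), π(i+1)) is a uniformly random ordered pair of distinct values from {1, …, 234}; by symmetry P[π(i) > π(i+1)] = 1/2.
By linearity: E[X] = 233 · (1/2) = (234 − 1) · (1/2) = 233/2 ≈ 116.5000.

E[X] = 233/2 = 116.5000.


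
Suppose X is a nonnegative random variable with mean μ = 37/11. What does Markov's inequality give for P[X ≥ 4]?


μ = E[X] = 37/11, a = 4.
Markov: P[X ≥ 4] ≤ μ/a = (37/11)/4 = 37/44.
Numerically: ≈ 0.840909.
(Since a = 4 > μ = 3.363636, the bound 37/44 is < 1 and informative.)

P[X ≥ 4] ≤ 37/44 ≈ 0.840909.


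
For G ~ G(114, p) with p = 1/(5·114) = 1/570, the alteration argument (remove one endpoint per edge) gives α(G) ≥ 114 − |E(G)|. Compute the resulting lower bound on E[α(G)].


E[|E(G)|] = C(114, 2)·p = 6441 · (1/570) = 113/10.
E[α(G)] ≥ n − E[|E(G)|] = 114 − 113/10 = 1027/10.
Numerically: ≈ 102.7000.
(This is only a lower bound; the true E[α(G)] may be larger.)

E[α(G)] ≥ 1027/10 ≈ 102.7000.


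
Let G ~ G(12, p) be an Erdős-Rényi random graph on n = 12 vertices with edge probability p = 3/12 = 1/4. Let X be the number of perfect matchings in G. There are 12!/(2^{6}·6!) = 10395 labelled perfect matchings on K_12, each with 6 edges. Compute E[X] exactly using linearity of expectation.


K_12 has 12!/(2^{6}·6!) = 10395 labelled perfect matchings.
For each such perfect matching H, let X_H = 1 if all 6 edges of H are present in G. Then P[X_H = 1] = p^{6} = (1/4)^{6} = 1/4096.
By linearity: E[X] = Σ_H E[X_H] = 10395 · p^{6} = 10395 · 1/4096 = 10395/4096.
Numerically: E[X] ≈ 2.54.

E[X] = 10395 · (1/4)^{6} = 10395/4096 ≈ 2.54.


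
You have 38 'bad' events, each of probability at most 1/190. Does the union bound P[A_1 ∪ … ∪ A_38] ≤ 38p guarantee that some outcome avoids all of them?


Union bound: P[∪_{i=1}^{38} A_i] ≤ Σ_i P[A_i] ≤ 38·p = 38·(1/190) = 1/5.
Numerically: 1/5 ≈ 0.2000.
Is 1/5 < 1? YES.
Since P[∪ A_i] ≤ 1/5 < 1, the complement has P[∩ A_i^c] ≥ 1 − 1/5 = 4/5 > 0, so some outcome avoids every A_i.

38·p = 1/5 ≈ 0.2000; existence CERTIFIED by the union bound.


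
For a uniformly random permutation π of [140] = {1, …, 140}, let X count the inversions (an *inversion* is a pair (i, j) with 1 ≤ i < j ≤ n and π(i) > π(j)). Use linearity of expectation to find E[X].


Write X = Σ X_I over the C(140, 2) = 9730 pairs i < j, with X_I the indicator of one inversion.
There are 9730 indicators.
For each fixed pair i < j, the values π(i) and π(j) are two distinct elements of {1, …, 140} in uniformly random order; by symmetry P[π(i) > π(j)] = 1/2.
By linearity: E[X] = 9730 · (1/2) = C(140, 2) · (1/2) = 9730/2 = 4865 ≈ 4865.00000.

E[X] = 4865 = 4865.00000.


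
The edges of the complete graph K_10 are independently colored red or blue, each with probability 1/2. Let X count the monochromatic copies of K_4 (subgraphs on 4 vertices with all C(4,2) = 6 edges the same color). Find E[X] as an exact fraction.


Let X = Σ_S X_S over the C(10, 4) = 210 subsets S of size 4, where X_S = 1 if the K_4 on S is monochromatic.
For a fixed S, the K_4 on S has C(4, 2) = 6 edges. P[all 6 edges red] = (1/2)^6, and likewise for blue, so P[monochromatic] = 2·(1/2)^6 = 2^{1 − 6} = 1/32.
Summing: E[X] = C(10, 4) · 2^{1 − 6} = 210 · 1/32 = 105/16.
Numerically: E[X] ≈ 6.5625.

E[X] = C(10,4)·2^(1−C(4,2)) = 105/16 ≈ 6.5625.


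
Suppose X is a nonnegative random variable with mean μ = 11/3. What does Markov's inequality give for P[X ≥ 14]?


μ = E[X] = 11/3, a = 14.
Markov: P[X ≥ 14] ≤ μ/a = (11/3)/14 = 11/42.
Numerically: ≈ 0.26190.
(Since a = 14 > μ = 3.66667, the bound 11/42 is < 1 and informative.)

P[X ≥ 14] ≤ 11/42 ≈ 0.26190.


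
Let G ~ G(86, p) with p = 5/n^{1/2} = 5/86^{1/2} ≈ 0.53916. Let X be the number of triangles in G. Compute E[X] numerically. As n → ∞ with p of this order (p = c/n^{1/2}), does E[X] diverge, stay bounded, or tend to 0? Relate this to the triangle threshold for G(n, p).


Number of potential triangles: C(86, 3) = 102340.
Each occurs with probability p³ ≈ (0.53916)³ ≈ 1.5673368e-01.
By linearity: E[X] = C(86, 3)·p³ ≈ 102340 · 1.5673368e-01 ≈ 16040.12501.
Since α = 1/2 < 1, p = c/n^{1/2} ≫ 1/n is above the triangle threshold p ~ 1/n. Asymptotically E[X] ~ (c³/6)·n^{3(1−α)} = (5³/6)·n^{1.5} → ∞; triangles are abundant w.h.p.

E[X] ≈ 16040.12501; in regime p = Θ(1/n^{1/2}) E[X] diverges (above the triangle threshold p ~ 1/n).


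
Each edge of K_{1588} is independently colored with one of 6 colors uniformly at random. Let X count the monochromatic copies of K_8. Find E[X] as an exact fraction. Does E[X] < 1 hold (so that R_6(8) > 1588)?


E[X] = C(1588, 8) · 6^{1 − 28} = 985402800396653769702 · 6^{−27} = 985402800396653769702/1023490369077469249536.
As a reduced fraction: E[X] = 54744600022036320539/56860576059859402752 ≈ 0.962787.
Is E[X] < 1? YES.
Since E[X] < 1, there exists a 6-coloring of K_{1588} with no monochromatic K_8; hence R_6(8) > 1588.

E[X] = 54744600022036320539/56860576059859402752 ≈ 0.962787; E[X] < 1, so R_6(8) > 1588.


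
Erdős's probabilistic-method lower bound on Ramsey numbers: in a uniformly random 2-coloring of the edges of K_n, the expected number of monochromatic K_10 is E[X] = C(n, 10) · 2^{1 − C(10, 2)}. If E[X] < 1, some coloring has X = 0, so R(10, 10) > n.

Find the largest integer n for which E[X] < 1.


We need C(n, 10) · 2^{1 − 45} < 1, i.e. C(n, 10) < 2^{45 − 1} = 17592186044416.
Check values of n near the boundary:
  n = 99: C(99, 10) = 15579278510796; 15579278510796 < 17592186044416? YES
  n = 100: C(100, 10) = 17310309456440; 17310309456440 < 17592186044416? YES
  n = 101: C(101, 10) = 19212541264840; 19212541264840 < 17592186044416? NO
  n = 102: C(102, 10) = 21300860967540; 21300860967540 < 17592186044416? NO
The largest n with C(n, 10) < 17592186044416 is n = 100 (where E[X] = 2163788682055/2199023255552 ≈ 0.984). Hence R(10, 10) > 100, i.e. R(10, 10) ≥ 101.

Largest n = 100; hence R(10, 10) > 100.


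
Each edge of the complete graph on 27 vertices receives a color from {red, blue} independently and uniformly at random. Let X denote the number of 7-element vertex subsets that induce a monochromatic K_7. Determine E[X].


Let X = Σ_S X_S over the C(27, 7) = 888030 subsets S of size 7, where X_S = 1 if the K_7 on S is monochromatic.
For a fixed S, the K_7 on S has C(7, 2) = 21 edges. P[all 21 edges red] = (1/2)^21, and likewise for blue, so P[monochromatic] = 2·(1/2)^21 = 2^{1 − 21} = 1/1048576.
Summing: E[X] = C(27, 7) · 2^{1 − 21} = 888030 · 1/1048576 = 444015/524288.
Numerically: E[X] ≈ 0.846891.

E[X] = C(27,7)·2^(1−C(7,2)) = 444015/524288 ≈ 0.846891.


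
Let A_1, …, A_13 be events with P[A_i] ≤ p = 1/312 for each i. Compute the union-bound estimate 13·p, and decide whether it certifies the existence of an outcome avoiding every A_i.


Union bound: P[∪_{i=1}^{13} A_i] ≤ Σ_i P[A_i] ≤ 13·p = 13·(1/312) = 1/24.
Numerically: 1/24 ≈ 0.0416667.
Is 1/24 < 1? YES.
Since P[∪ A_i] ≤ 1/24 < 1, the complement has P[∩ A_i^c] ≥ 1 − 1/24 = 23/24 > 0, so some outcome avoids every A_i.

13·p = 1/24 ≈ 0.0416667; existence CERTIFIED by the union bound.


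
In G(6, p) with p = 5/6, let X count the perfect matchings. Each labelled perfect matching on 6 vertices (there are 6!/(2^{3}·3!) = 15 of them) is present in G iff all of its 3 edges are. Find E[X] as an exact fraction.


K_6 has 6!/(2^{3}·3!) = 15 labelled perfect matchings.
For each such perfect matching H, let X_H = 1 if all 3 edges of H are present in G. Then P[X_H = 1] = p^{3} = (5/6)^{3} = 125/216.
Summing the indicators: E[X] = Σ_H E[X_H] = 15 · p^{3} = 15 · 125/216 = 625/72.
Numerically: E[X] ≈ 8.6806.

E[X] = 15 · (5/6)^{3} = 625/72 ≈ 8.6806.


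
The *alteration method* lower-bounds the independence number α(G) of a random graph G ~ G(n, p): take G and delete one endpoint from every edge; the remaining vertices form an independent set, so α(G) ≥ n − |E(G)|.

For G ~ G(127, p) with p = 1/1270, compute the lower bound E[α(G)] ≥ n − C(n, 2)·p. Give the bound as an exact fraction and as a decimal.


E[|E(G)|] = C(127, 2)·p = 8001 · (1/1270) = 63/10.
E[α(G)] ≥ n − E[|E(G)|] = 127 − 63/10 = 1207/10.
Numerically: ≈ 120.7000.
(This is only a lower bound; the true E[α(G)] may be larger.)

E[α(G)] ≥ 1207/10 ≈ 120.7000.


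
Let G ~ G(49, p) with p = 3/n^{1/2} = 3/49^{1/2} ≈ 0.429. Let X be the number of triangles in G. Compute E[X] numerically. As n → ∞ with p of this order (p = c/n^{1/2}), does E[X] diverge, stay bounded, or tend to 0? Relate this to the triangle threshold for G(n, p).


Number of potential triangles: C(49, 3) = 18424.
Each occurs with probability p³ ≈ (0.429)³ ≈ 7.87172e-02.
By linearity: E[X] = C(49, 3)·p³ ≈ 18424 · 7.87172e-02 ≈ 1450.286.
Since α = 1/2 < 1, p = c/n^{1/2} ≫ 1/n is above the triangle threshold p ~ 1/n. Asymptotically E[X] ~ (c³/6)·n^{3(1−α)} = (3³/6)·n^{1.5} → ∞; triangles are abundant w.h.p.

E[X] ≈ 1450.286; in regime p = Θ(1/n^{1/2}) E[X] diverges (above the triangle threshold p ~ 1/n).


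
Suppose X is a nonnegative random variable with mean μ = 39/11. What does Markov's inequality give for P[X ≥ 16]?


μ = E[X] = 39/11, a = 16.
Markov: P[X ≥ 16] ≤ μ/a = (39/11)/16 = 39/176.
Numerically: ≈ 0.22159.
(Since a = 16 > μ = 3.54545, the bound 39/176 is < 1 and informative.)

P[X ≥ 16] ≤ 39/176 ≈ 0.22159.


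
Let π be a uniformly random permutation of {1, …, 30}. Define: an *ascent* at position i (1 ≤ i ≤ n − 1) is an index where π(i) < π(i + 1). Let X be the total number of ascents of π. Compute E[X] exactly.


Write X = Σ X_I over i = 1, …, 29, with X_I the indicator of one ascent.
There are 29 indicators.
For each fixed i, the pair (π(i), π(i+1)) is a uniformly random ordered pair of distinct values from {1, …, 30}; by symmetry P[π(i) < π(i+1)] = 1/2.
By linearity: E[X] = 29 · (1/2) = (30 − 1) · (1/2) = 29/2 ≈ 14.50000.

E[X] = 29/2 = 14.50000.


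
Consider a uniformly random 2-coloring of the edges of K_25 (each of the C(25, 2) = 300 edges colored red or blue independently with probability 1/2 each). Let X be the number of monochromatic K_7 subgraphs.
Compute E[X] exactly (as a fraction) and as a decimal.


Let X = Σ_S X_S over the C(25, 7) = 480700 subsets S of size 7, where X_S = 1 if the K_7 on S is monochromatic.
For a fixed S, the K_7 on S has C(7, 2) = 21 edges. P[all 21 edges red] = (1/2)^21, and likewise for blue, so P[monochromatic] = 2·(1/2)^21 = 2^{1 − 21} = 1/1048576.
Summing: E[X] = C(25, 7) · 2^{1 − 21} = 480700 · 1/1048576 = 120175/262144.
Numerically: E[X] ≈ 0.4584.

E[X] = C(25,7)·2^(1−C(7,2)) = 120175/262144 ≈ 0.4584.


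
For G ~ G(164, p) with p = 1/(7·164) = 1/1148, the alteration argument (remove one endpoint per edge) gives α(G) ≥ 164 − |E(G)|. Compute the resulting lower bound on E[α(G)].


E[|E(G)|] = C(164, 2)·p = 13366 · (1/1148) = 163/14.
E[α(G)] ≥ n − E[|E(G)|] = 164 − 163/14 = 2133/14.
Numerically: ≈ 152.357.
(This is only a lower bound; the true E[α(G)] may be larger.)

E[α(G)] ≥ 2133/14 ≈ 152.357.


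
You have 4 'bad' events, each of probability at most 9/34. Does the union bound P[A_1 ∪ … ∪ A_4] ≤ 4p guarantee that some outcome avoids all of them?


Union bound: P[∪_{i=1}^{4} A_i] ≤ Σ_i P[A_i] ≤ 4·p = 4·(9/34) = 18/17.
Numerically: 18/17 ≈ 1.05882.
Is 18/17 < 1? NO.
Since the bound 18/17 is ≥ 1, the union bound is uninformative here; it does NOT by itself certify existence.

4·p = 18/17 ≈ 1.05882; existence NOT certified by the union bound.


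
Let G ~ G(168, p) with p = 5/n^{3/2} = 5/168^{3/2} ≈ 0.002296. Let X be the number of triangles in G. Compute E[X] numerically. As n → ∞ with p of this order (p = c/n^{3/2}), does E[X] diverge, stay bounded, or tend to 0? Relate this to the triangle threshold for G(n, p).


Number of potential triangles: C(168, 3) = 776216.
Each occurs with probability p³ ≈ (0.002296)³ ≈ 1.210649e-08.
By linearity: E[X] = C(168, 3)·p³ ≈ 776216 · 1.210649e-08 ≈ 0.0094.
Since α = 3/2 > 1, p = c/n^{3/2} = o(1/n) is below the triangle threshold p ~ 1/n. Asymptotically E[X] ~ (c³/6)·n^{3(1−α)} = (5³/6)·n^{-1.5} → 0, so by Markov's inequality G has no triangles w.h.p.

E[X] ≈ 0.0094; in regime p = Θ(1/n^{3/2}) E[X] tends to 0 (below the triangle threshold p ~ 1/n).


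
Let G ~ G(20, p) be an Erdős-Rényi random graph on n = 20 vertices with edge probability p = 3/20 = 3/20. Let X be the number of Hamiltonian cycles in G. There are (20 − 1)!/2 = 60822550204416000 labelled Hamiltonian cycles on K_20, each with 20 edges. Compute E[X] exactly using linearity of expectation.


K_20 has (20 − 1)!/2 = 60822550204416000 labelled Hamiltonian cycles.
For each such Hamiltonian cycle H, let X_H = 1 if all 20 edges of H are present in G. Then P[X_H = 1] = p^{20} = (3/20)^{20} = 3486784401/104857600000000000000000000.
Summing the indicators: E[X] = Σ_H E[X_H] = 60822550204416000 · p^{20} = 60822550204416000 · 3486784401/104857600000000000000000000 = 51776152168407487821/25600000000000000000.
Numerically: E[X] ≈ 2.02.

E[X] = 60822550204416000 · (3/20)^{20} = 51776152168407487821/25600000000000000000 ≈ 2.02.


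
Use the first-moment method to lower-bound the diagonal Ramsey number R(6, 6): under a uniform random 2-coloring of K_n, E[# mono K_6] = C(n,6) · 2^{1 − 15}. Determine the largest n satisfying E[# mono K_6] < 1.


We need C(n, 6) · 2^{1 − 15} < 1, i.e. C(n, 6) < 2^{15 − 1} = 16384.
Check values of n near the boundary:
  n = 14: C(14, 6) = 3003; 3003 < 16384? YES
  n = 15: C(15, 6) = 5005; 5005 < 16384? YES
  n = 16: C(16, 6) = 8008; 8008 < 16384? YES
  n = 17: C(17, 6) = 12376; 12376 < 16384? YES
  n = 18: C(18, 6) = 18564; 18564 < 16384? NO
  n = 19: C(19, 6) = 27132; 27132 < 16384? NO
  n = 20: C(20, 6) = 38760; 38760 < 16384? NO
The largest n with C(n, 6) < 16384 is n = 17 (where E[X] = 1547/2048 ≈ 0.7554). Hence R(6, 6) > 17, i.e. R(6, 6) ≥ 18.

Largest n = 17; hence R(6, 6) > 17.


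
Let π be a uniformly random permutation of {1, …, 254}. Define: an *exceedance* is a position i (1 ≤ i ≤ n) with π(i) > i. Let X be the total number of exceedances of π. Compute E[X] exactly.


Write X = Σ_{i=1}^{254} X_i, where X_i = 1_{π(i) > i}.
For each fixed i, π(i) is uniform over {1, …, 254} (marginal of a uniform permutation), so P[π(i) > i] = (n − i)/n. Summing: Σ_{i=1}^{254} (n − i)/n = (0 + 1 + … + 253)/254 = 254(254 − 1)/(2·254) = (254 − 1)/2.
Hence E[X] = Σ_{i=1}^{254} (254 − i)/254 = 253/2 ≈ 126.500.

E[X] = 253/2 = 126.500.


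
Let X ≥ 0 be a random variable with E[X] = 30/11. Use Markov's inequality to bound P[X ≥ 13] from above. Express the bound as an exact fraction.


μ = E[X] = 30/11, a = 13.
Markov: P[X ≥ 13] ≤ μ/a = (30/11)/13 = 30/143.
Numerically: ≈ 0.20979.
(Since a = 13 > μ = 2.72727, the bound 30/143 is < 1 and informative.)

P[X ≥ 13] ≤ 30/143 ≈ 0.20979.


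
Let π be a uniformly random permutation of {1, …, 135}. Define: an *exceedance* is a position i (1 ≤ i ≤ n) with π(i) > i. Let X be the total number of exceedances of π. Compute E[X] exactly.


Write X = Σ_{i=1}^{135} X_i, where X_i = 1_{π(i) > i}.
For each fixed i, π(i) is uniform over {1, …, 135} (marginal of a uniform permutation), so P[π(i) > i] = (n − i)/n. Summing: Σ_{i=1}^{135} (n − i)/n = (0 + 1 + … + 134)/135 = 135(135 − 1)/(2·135) = (135 − 1)/2.
Hence E[X] = Σ_{i=1}^{135} (135 − i)/135 = 67 ≈ 67.000.

E[X] = 67 = 67.000.


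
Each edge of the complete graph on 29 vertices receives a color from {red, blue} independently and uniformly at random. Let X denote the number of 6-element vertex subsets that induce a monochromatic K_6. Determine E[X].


Let X = Σ_S X_S over the C(29, 6) = 475020 subsets S of size 6, where X_S = 1 if the K_6 on S is monochromatic.
For a fixed S, the K_6 on S has C(6, 2) = 15 edges. P[all 15 edges red] = (1/2)^15, and likewise for blue, so P[monochromatic] = 2·(1/2)^15 = 2^{1 − 15} = 1/16384.
Summing: E[X] = C(29, 6) · 2^{1 − 15} = 475020 · 1/16384 = 118755/4096.
Numerically: E[X] ≈ 28.99292.

E[X] = C(29,6)·2^(1−C(6,2)) = 118755/4096 ≈ 28.99292.


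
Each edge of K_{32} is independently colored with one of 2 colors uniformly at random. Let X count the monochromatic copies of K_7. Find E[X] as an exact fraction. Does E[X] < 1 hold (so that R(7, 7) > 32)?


E[X] = C(32, 7) · 2^{1 − 21} = 3365856 · 2^{−20} = 3365856/1048576.
As a reduced fraction: E[X] = 105183/32768 ≈ 3.210.
Is E[X] < 1? NO.
Since E[X] ≥ 1, the first-moment bound is inconclusive at n = 32; it does NOT by itself certify R(7, 7) > 32.

E[X] = 105183/32768 ≈ 3.210; E[X] ≥ 1; first-moment method inconclusive here.


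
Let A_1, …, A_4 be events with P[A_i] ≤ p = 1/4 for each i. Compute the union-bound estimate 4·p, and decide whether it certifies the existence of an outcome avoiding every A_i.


Union bound: P[∪_{i=1}^{4} A_i] ≤ Σ_i P[A_i] ≤ 4·p = 4·(1/4) = 1.
Numerically: 1 ≈ 1.0000.
Is 1 < 1? NO.
Since the bound 1 is ≥ 1, the union bound is uninformative here; it does NOT by itself certify existence.

4·p = 1 ≈ 1.0000; existence NOT certified by the union bound.


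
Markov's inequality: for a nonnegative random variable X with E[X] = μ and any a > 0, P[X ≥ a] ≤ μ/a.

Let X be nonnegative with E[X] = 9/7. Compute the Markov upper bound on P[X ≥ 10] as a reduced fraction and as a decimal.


μ = E[X] = 9/7, a = 10.
Markov: P[X ≥ 10] ≤ μ/a = (9/7)/10 = 9/70.
Numerically: ≈ 0.128571.
(Since a = 10 > μ = 1.285714, the bound 9/70 is < 1 and informative.)

P[X ≥ 10] ≤ 9/70 ≈ 0.128571.


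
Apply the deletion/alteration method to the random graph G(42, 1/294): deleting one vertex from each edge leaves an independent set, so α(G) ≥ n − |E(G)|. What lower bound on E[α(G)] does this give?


E[|E(G)|] = C(42, 2)·p = 861 · (1/294) = 41/14.
E[α(G)] ≥ n − E[|E(G)|] = 42 − 41/14 = 547/14.
Numerically: ≈ 39.07143.
(This is only a lower bound; the true E[α(G)] may be larger.)

E[α(G)] ≥ 547/14 ≈ 39.07143.


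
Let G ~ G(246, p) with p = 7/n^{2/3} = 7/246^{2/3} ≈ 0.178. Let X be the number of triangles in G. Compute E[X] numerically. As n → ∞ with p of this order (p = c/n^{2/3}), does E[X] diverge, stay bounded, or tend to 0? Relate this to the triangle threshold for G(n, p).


Number of potential triangles: C(246, 3) = 2450980.
Each occurs with probability p³ ≈ (0.178)³ ≈ 5.66792e-03.
By linearity: E[X] = C(246, 3)·p³ ≈ 2450980 · 5.66792e-03 ≈ 13891.965.
Since α = 2/3 < 1, p = c/n^{2/3} ≫ 1/n is above the triangle threshold p ~ 1/n. Asymptotically E[X] ~ (c³/6)·n^{3(1−α)} = (7³/6)·n^{1} → ∞; triangles are abundant w.h.p.

E[X] ≈ 13891.965; in regime p = Θ(1/n^{2/3}) E[X] diverges (above the triangle threshold p ~ 1/n).


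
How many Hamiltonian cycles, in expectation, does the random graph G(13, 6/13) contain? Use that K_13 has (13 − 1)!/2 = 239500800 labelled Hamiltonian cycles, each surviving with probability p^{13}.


K_13 has (13 − 1)!/2 = 239500800 labelled Hamiltonian cycles.
For each such Hamiltonian cycle H, let X_H = 1 if all 13 edges of H are present in G. Then P[X_H = 1] = p^{13} = (6/13)^{13} = 13060694016/302875106592253.
By linearity of expectation: E[X] = Σ_H E[X_H] = 239500800 · p^{13} = 239500800 · 13060694016/302875106592253 = 3128046665387212800/302875106592253.
Numerically: E[X] ≈ 10328.

E[X] = 239500800 · (6/13)^{13} = 3128046665387212800/302875106592253 ≈ 10328.


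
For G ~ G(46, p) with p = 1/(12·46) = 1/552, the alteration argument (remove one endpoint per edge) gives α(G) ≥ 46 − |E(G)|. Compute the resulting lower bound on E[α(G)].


E[|E(G)|] = C(46, 2)·p = 1035 · (1/552) = 15/8.
E[α(G)] ≥ n − E[|E(G)|] = 46 − 15/8 = 353/8.
Numerically: ≈ 44.1250.
(This is only a lower bound; the true E[α(G)] may be larger.)

E[α(G)] ≥ 353/8 ≈ 44.1250.


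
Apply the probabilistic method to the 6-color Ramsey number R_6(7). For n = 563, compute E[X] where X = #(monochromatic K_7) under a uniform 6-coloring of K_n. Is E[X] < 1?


E[X] = C(563, 7) · 6^{1 − 21} = 3426622515769596 · 6^{−20} = 3426622515769596/3656158440062976.
As a reduced fraction: E[X] = 285551876314133/304679870005248 ≈ 0.9372.
Is E[X] < 1? YES.
Since E[X] < 1, there exists a 6-coloring of K_{563} with no monochromatic K_7; hence R_6(7) > 563.

E[X] = 285551876314133/304679870005248 ≈ 0.9372; E[X] < 1, so R_6(7) > 563.


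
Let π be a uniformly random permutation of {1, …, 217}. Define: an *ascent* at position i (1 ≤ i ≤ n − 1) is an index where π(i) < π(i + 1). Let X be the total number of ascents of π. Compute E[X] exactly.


Write X = Σ X_I over i = 1, …, 216, with X_I the indicator of one ascent.
There are 216 indicators.
For each fixed i, the pair (π(i), π(i+1)) is a uniformly random ordered pair of distinct values from {1, …, 217}; by symmetry P[π(i) < π(i+1)] = 1/2.
By linearity: E[X] = 216 · (1/2) = (217 − 1) · (1/2) = 108 ≈ 108.000000.

E[X] = 108 = 108.000000.


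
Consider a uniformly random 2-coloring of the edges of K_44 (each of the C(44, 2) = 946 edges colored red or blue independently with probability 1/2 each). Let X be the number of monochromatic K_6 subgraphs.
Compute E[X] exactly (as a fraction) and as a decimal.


Let X = Σ_S X_S over the C(44, 6) = 7059052 subsets S of size 6, where X_S = 1 if the K_6 on S is monochromatic.
For a fixed S, the K_6 on S has C(6, 2) = 15 edges. P[all 15 edges red] = (1/2)^15, and likewise for blue, so P[monochromatic] = 2·(1/2)^15 = 2^{1 − 15} = 1/16384.
By linearity of expectation: E[X] = C(44, 6) · 2^{1 − 15} = 7059052 · 1/16384 = 1764763/4096.
Numerically: E[X] ≈ 430.8503.

E[X] = C(44,6)·2^(1−C(6,2)) = 1764763/4096 ≈ 430.8503.


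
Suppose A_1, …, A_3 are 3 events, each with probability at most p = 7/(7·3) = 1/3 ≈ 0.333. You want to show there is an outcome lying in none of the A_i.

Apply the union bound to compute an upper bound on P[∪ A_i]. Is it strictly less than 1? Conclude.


Union bound: P[∪_{i=1}^{3} A_i] ≤ Σ_i P[A_i] ≤ 3·p = 3·(1/3) = 1.
Numerically: 1 ≈ 1.000.
Is 1 < 1? NO.
Since the bound 1 is ≥ 1, the union bound is uninformative here; it does NOT by itself certify existence.

3·p = 1 ≈ 1.000; existence NOT certified by the union bound.


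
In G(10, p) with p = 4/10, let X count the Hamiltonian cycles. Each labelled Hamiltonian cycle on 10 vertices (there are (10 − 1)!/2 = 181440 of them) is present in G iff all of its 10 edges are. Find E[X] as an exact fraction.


K_10 has (10 − 1)!/2 = 181440 labelled Hamiltonian cycles.
For each such Hamiltonian cycle H, let X_H = 1 if all 10 edges of H are present in G. Then P[X_H = 1] = p^{10} = (2/5)^{10} = 1024/9765625.
By linearity: E[X] = Σ_H E[X_H] = 181440 · p^{10} = 181440 · 1024/9765625 = 37158912/1953125.
Numerically: E[X] ≈ 19.025.

E[X] = 181440 · (2/5)^{10} = 37158912/1953125 ≈ 19.025.


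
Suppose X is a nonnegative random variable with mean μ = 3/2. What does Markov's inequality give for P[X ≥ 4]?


μ = E[X] = 3/2, a = 4.
Markov: P[X ≥ 4] ≤ μ/a = (3/2)/4 = 3/8.
Numerically: ≈ 0.375000.
(Since a = 4 > μ = 1.500000, the bound 3/8 is < 1 and informative.)

P[X ≥ 4] ≤ 3/8 ≈ 0.375000.


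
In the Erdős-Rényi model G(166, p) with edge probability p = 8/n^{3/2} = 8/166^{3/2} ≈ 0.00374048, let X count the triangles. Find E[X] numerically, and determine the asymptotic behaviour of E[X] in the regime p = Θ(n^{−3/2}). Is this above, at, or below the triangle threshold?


Number of potential triangles: C(166, 3) = 748660.
Each occurs with probability p³ ≈ (0.00374048)³ ≈ 5.23339560e-08.
By linearity: E[X] = C(166, 3)·p³ ≈ 748660 · 5.23339560e-08 ≈ 0.039180.
Since α = 3/2 > 1, p = c/n^{3/2} = o(1/n) is below the triangle threshold p ~ 1/n. Asymptotically E[X] ~ (c³/6)·n^{3(1−α)} = (8³/6)·n^{-1.5} → 0, so by Markov's inequality G has no triangles w.h.p.

E[X] ≈ 0.039180; in regime p = Θ(1/n^{3/2}) E[X] tends to 0 (below the triangle threshold p ~ 1/n).


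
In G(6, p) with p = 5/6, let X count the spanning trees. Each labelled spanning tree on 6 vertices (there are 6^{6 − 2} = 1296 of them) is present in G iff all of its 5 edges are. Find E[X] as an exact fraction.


K_6 has 6^{6 − 2} = 1296 labelled spanning trees.
For each such spanning tree H, let X_H = 1 if all 5 edges of H are present in G. Then P[X_H = 1] = p^{5} = (5/6)^{5} = 3125/7776.
By linearity: E[X] = Σ_H E[X_H] = 1296 · p^{5} = 1296 · 3125/7776 = 3125/6.
Numerically: E[X] ≈ 520.8.

E[X] = 1296 · (5/6)^{5} = 3125/6 ≈ 520.8.


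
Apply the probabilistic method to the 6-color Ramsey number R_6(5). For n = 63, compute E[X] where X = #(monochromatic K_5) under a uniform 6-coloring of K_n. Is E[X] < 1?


E[X] = C(63, 5) · 6^{1 − 10} = 7028847 · 6^{−9} = 7028847/10077696.
As a reduced fraction: E[X] = 780983/1119744 ≈ 0.69747.
Is E[X] < 1? YES.
Since E[X] < 1, there exists a 6-coloring of K_{63} with no monochromatic K_5; hence R_6(5) > 63.

E[X] = 780983/1119744 ≈ 0.69747; E[X] < 1, so R_6(5) > 63.


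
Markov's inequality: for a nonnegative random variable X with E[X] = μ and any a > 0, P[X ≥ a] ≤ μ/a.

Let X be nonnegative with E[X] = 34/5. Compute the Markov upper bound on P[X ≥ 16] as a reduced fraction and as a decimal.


μ = E[X] = 34/5, a = 16.
Markov: P[X ≥ 16] ≤ μ/a = (34/5)/16 = 17/40.
Numerically: ≈ 0.425.
(Since a = 16 > μ = 6.800, the bound 17/40 is < 1 and informative.)

P[X ≥ 16] ≤ 17/40 ≈ 0.425.


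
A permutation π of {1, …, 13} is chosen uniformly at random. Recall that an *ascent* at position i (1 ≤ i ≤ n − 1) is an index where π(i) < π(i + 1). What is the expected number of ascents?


Write X = Σ X_I over i = 1, …, 12, with X_I the indicator of one ascent.
There are 12 indicators.
For each fixed i, the pair (π(i), π(i+1)) is a uniformly random ordered pair of distinct values from {1, …, 13}; by symmetry P[π(i) < π(i+1)] = 1/2.
By linearity: E[X] = 12 · (1/2) = (13 − 1) · (1/2) = 6 ≈ 6.000.

E[X] = 6 = 6.000.


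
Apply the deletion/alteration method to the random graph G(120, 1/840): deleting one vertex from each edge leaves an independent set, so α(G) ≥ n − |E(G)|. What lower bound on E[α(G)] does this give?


E[|E(G)|] = C(120, 2)·p = 7140 · (1/840) = 17/2.
E[α(G)] ≥ n − E[|E(G)|] = 120 − 17/2 = 223/2.
Numerically: ≈ 111.5000.
(This is only a lower bound; the true E[α(G)] may be larger.)

E[α(G)] ≥ 223/2 ≈ 111.5000.


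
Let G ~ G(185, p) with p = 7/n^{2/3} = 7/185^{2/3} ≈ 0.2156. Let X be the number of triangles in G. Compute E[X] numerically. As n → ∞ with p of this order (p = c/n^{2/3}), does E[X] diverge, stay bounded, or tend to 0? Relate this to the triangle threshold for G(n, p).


Number of potential triangles: C(185, 3) = 1038220.
Each occurs with probability p³ ≈ (0.2156)³ ≈ 1.002191e-02.
By linearity: E[X] = C(185, 3)·p³ ≈ 1038220 · 1.002191e-02 ≈ 10404.9514.
Since α = 2/3 < 1, p = c/n^{2/3} ≫ 1/n is above the triangle threshold p ~ 1/n. Asymptotically E[X] ~ (c³/6)·n^{3(1−α)} = (7³/6)·n^{1} → ∞; triangles are abundant w.h.p.

E[X] ≈ 10404.9514; in regime p = Θ(1/n^{2/3}) E[X] diverges (above the triangle threshold p ~ 1/n).


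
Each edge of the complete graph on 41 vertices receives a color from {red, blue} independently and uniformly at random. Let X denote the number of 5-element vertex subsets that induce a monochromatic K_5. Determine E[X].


Let X = Σ_S X_S over the C(41, 5) = 749398 subsets S of size 5, where X_S = 1 if the K_5 on S is monochromatic.
For a fixed S, the K_5 on S has C(5, 2) = 10 edges. P[all 10 edges red] = (1/2)^10, and likewise for blue, so P[monochromatic] = 2·(1/2)^10 = 2^{1 − 10} = 1/512.
By linearity: E[X] = C(41, 5) · 2^{1 − 10} = 749398 · 1/512 = 374699/256.
Numerically: E[X] ≈ 1463.668.

E[X] = C(41,5)·2^(1−C(5,2)) = 374699/256 ≈ 1463.668.


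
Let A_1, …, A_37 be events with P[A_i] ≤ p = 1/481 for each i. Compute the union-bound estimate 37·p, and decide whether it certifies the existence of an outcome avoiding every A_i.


Union bound: P[∪_{i=1}^{37} A_i] ≤ Σ_i P[A_i] ≤ 37·p = 37·(1/481) = 1/13.
Numerically: 1/13 ≈ 0.077.
Is 1/13 < 1? YES.
Since P[∪ A_i] ≤ 1/13 < 1, the complement has P[∩ A_i^c] ≥ 1 − 1/13 = 12/13 > 0, so some outcome avoids every A_i.

37·p = 1/13 ≈ 0.077; existence CERTIFIED by the union bound.


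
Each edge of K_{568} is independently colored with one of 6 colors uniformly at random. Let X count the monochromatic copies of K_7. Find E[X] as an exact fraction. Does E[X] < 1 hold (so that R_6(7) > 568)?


E[X] = C(568, 7) · 6^{1 − 21} = 3646611956239704 · 6^{−20} = 3646611956239704/3656158440062976.
As a reduced fraction: E[X] = 16882462760369/16926659444736 ≈ 0.997.
Is E[X] < 1? YES.
Since E[X] < 1, there exists a 6-coloring of K_{568} with no monochromatic K_7; hence R_6(7) > 568.

E[X] = 16882462760369/16926659444736 ≈ 0.997; E[X] < 1, so R_6(7) > 568.


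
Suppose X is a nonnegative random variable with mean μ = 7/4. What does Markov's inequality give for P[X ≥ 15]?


μ = E[X] = 7/4, a = 15.
Markov: P[X ≥ 15] ≤ μ/a = (7/4)/15 = 7/60.
Numerically: ≈ 0.116667.
(Since a = 15 > μ = 1.750000, the bound 7/60 is < 1 and informative.)

P[X ≥ 15] ≤ 7/60 ≈ 0.116667.


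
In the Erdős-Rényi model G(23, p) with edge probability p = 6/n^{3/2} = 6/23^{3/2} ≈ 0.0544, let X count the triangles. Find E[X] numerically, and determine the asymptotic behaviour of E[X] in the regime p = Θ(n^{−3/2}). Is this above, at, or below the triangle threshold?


Number of potential triangles: C(23, 3) = 1771.
Each occurs with probability p³ ≈ (0.0544)³ ≈ 1.609454e-04.
By linearity: E[X] = C(23, 3)·p³ ≈ 1771 · 1.609454e-04 ≈ 0.2850.
Since α = 3/2 > 1, p = c/n^{3/2} = o(1/n) is below the triangle threshold p ~ 1/n. Asymptotically E[X] ~ (c³/6)·n^{3(1−α)} = (6³/6)·n^{-1.5} → 0, so by Markov's inequality G has no triangles w.h.p.

E[X] ≈ 0.2850; in regime p = Θ(1/n^{3/2}) E[X] tends to 0 (below the triangle threshold p ~ 1/n).


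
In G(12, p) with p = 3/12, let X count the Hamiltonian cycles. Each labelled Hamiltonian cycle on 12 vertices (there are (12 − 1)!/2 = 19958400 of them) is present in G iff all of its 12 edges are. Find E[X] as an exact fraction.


K_12 has (12 − 1)!/2 = 19958400 labelled Hamiltonian cycles.
For each such Hamiltonian cycle H, let X_H = 1 if all 12 edges of H are present in G. Then P[X_H = 1] = p^{12} = (1/4)^{12} = 1/16777216.
Summing the indicators: E[X] = Σ_H E[X_H] = 19958400 · p^{12} = 19958400 · 1/16777216 = 155925/131072.
Numerically: E[X] ≈ 1.1896.

E[X] = 19958400 · (1/4)^{12} = 155925/131072 ≈ 1.1896.


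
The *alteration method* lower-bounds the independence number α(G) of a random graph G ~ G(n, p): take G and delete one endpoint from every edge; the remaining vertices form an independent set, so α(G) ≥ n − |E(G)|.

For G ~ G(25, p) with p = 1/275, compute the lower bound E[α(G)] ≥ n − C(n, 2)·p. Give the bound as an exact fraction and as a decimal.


E[|E(G)|] = C(25, 2)·p = 300 · (1/275) = 12/11.
E[α(G)] ≥ n − E[|E(G)|] = 25 − 12/11 = 263/11.
Numerically: ≈ 23.909.
(This is only a lower bound; the true E[α(G)] may be larger.)

E[α(G)] ≥ 263/11 ≈ 23.909.


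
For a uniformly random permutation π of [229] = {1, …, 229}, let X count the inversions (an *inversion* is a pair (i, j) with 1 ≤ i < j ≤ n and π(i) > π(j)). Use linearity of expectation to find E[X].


Write X = Σ X_I over the C(229, 2) = 26106 pairs i < j, with X_I the indicator of one inversion.
There are 26106 indicators.
For each fixed pair i < j, the values π(i) and π(j) are two distinct elements of {1, …, 229} in uniformly random order; by symmetry P[π(i) > π(j)] = 1/2.
By linearity: E[X] = 26106 · (1/2) = C(229, 2) · (1/2) = 26106/2 = 13053 ≈ 13053.0000.

E[X] = 13053 = 13053.0000.


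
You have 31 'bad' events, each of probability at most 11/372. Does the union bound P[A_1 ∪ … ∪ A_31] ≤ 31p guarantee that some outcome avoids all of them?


Union bound: P[∪_{i=1}^{31} A_i] ≤ Σ_i P[A_i] ≤ 31·p = 31·(11/372) = 11/12.
Numerically: 11/12 ≈ 0.9167.
Is 11/12 < 1? YES.
Since P[∪ A_i] ≤ 11/12 < 1, the complement has P[∩ A_i^c] ≥ 1 − 11/12 = 1/12 > 0, so some outcome avoids every A_i.

31·p = 11/12 ≈ 0.9167; existence CERTIFIED by the union bound.


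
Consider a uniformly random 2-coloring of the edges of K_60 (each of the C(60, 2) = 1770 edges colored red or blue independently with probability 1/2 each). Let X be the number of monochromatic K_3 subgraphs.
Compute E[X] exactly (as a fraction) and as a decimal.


Let X = Σ_S X_S over the C(60, 3) = 34220 subsets S of size 3, where X_S = 1 if the K_3 on S is monochromatic.
For a fixed S, the K_3 on S has C(3, 2) = 3 edges. P[all 3 edges red] = (1/2)^3, and likewise for blue, so P[monochromatic] = 2·(1/2)^3 = 2^{1 − 3} = 1/4.
Summing: E[X] = C(60, 3) · 2^{1 − 3} = 34220 · 1/4 = 8555.
Numerically: E[X] ≈ 8555.0000.

E[X] = C(60,3)·2^(1−C(3,2)) = 8555 ≈ 8555.0000.


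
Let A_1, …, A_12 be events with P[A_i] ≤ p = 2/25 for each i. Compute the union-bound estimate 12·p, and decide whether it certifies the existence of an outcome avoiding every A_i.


Union bound: P[∪_{i=1}^{12} A_i] ≤ Σ_i P[A_i] ≤ 12·p = 12·(2/25) = 24/25.
Numerically: 24/25 ≈ 0.960000.
Is 24/25 < 1? YES.
Since P[∪ A_i] ≤ 24/25 < 1, the complement has P[∩ A_i^c] ≥ 1 − 24/25 = 1/25 > 0, so some outcome avoids every A_i.

12·p = 24/25 ≈ 0.960000; existence CERTIFIED by the union bound.


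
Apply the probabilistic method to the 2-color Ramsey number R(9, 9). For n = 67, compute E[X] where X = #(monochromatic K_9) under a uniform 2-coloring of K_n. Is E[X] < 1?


E[X] = C(67, 9) · 2^{1 − 36} = 42757703560 · 2^{−35} = 42757703560/34359738368.
As a reduced fraction: E[X] = 5344712945/4294967296 ≈ 1.2444130.
Is E[X] < 1? NO.
Since E[X] ≥ 1, the first-moment bound is inconclusive at n = 67; it does NOT by itself certify R(9, 9) > 67.

E[X] = 5344712945/4294967296 ≈ 1.2444130; E[X] ≥ 1; first-moment method inconclusive here.


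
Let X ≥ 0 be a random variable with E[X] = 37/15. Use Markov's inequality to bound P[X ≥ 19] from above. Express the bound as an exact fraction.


μ = E[X] = 37/15, a = 19.
Markov: P[X ≥ 19] ≤ μ/a = (37/15)/19 = 37/285.
Numerically: ≈ 0.12982.
(Since a = 19 > μ = 2.46667, the bound 37/285 is < 1 and informative.)

P[X ≥ 19] ≤ 37/285 ≈ 0.12982.


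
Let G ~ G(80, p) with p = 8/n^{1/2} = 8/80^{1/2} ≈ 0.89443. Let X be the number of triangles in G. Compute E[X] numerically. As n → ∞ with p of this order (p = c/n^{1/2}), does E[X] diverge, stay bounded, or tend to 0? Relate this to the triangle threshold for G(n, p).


Number of potential triangles: C(80, 3) = 82160.
Each occurs with probability p³ ≈ (0.89443)³ ≈ 7.1554175e-01.
By linearity: E[X] = C(80, 3)·p³ ≈ 82160 · 7.1554175e-01 ≈ 58788.91041.
Since α = 1/2 < 1, p = c/n^{1/2} ≫ 1/n is above the triangle threshold p ~ 1/n. Asymptotically E[X] ~ (c³/6)·n^{3(1−α)} = (8³/6)·n^{1.5} → ∞; triangles are abundant w.h.p.

E[X] ≈ 58788.91041; in regime p = Θ(1/n^{1/2}) E[X] diverges (above the triangle threshold p ~ 1/n).


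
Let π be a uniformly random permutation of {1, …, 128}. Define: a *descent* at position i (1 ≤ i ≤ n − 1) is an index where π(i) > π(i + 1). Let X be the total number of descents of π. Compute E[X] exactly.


Write X = Σ X_I over i = 1, …, 127, with X_I the indicator of one descent.
There are 127 indicators.
For each fixed i, the pair (π(i), π(i+1)) is a uniformly random ordered pair of distinct values from {1, …, 128}; by symmetry P[π(i) > π(i+1)] = 1/2.
By linearity: E[X] = 127 · (1/2) = (128 − 1) · (1/2) = 127/2 ≈ 63.500.

E[X] = 127/2 = 63.500.
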